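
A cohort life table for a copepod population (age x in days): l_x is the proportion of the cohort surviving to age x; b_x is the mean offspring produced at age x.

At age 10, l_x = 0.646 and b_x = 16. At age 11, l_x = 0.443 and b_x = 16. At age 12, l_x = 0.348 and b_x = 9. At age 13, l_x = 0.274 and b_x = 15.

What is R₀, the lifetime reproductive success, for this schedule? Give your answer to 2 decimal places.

R₀ = Σ l_x b_x:
  age 10: 0.646 × 16 = 10.3360
  age 11: 0.443 × 16 = 7.0880
  age 12: 0.348 × 9 = 3.1320
  age 13: 0.274 × 15 = 4.1100
R₀ = 10.3360 + 7.0880 + 3.1320 + 4.1100 = 24.6660

24.67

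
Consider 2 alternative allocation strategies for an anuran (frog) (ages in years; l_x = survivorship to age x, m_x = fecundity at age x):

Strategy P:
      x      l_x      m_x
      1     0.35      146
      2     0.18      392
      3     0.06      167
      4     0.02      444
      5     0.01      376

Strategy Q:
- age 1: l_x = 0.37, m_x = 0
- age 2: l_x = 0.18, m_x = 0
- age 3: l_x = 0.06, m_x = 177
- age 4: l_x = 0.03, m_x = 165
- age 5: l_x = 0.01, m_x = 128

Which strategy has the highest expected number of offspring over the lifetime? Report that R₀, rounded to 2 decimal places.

Strategy P: R₀ = 0.35×146 + 0.18×392 + 0.06×167 + 0.02×444 + 0.01×376 = 144.3200
Strategy Q: R₀ = 0.37×0 + 0.18×0 + 0.06×177 + 0.03×165 + 0.01×128 = 16.8500
Highest R₀: strategy P with 144.3200.

144.32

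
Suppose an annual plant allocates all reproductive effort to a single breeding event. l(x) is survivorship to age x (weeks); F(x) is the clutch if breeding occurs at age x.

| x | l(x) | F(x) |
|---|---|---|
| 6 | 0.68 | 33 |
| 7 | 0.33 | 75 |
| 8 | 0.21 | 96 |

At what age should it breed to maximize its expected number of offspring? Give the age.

Expected offspring if breeding at age x = l(x) × F(x):
  age 6: 0.68 × 33 = 22.440
  age 7: 0.33 × 75 = 24.750
  age 8: 0.21 × 96 = 20.160
Maximum at age 7 (24.750).

7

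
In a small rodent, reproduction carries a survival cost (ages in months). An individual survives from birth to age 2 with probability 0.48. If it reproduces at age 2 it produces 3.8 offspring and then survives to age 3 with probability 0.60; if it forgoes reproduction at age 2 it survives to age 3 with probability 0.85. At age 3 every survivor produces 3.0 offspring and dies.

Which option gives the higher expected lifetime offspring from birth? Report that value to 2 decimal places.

breed at age 2: R₀ = 0.48 × (3.8 + 0.60 × 3.0) = 0.48 × 5.6000 = 2.6880
delay to age 3: R₀ = 0.48 × (0.85 × 3.0) = 0.48 × 2.5500 = 1.2240
Higher: breed at age 2 (2.6880).

2.69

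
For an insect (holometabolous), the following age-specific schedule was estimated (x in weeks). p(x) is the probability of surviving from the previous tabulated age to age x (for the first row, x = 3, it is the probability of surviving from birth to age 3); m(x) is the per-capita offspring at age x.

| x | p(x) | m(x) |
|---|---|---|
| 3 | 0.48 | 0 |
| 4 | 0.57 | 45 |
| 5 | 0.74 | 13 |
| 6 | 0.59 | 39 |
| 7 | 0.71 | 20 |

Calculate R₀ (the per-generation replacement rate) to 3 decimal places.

Survivorship from birth: l_x = p_3·p_4·…·p_x.
  l_3 = 0.48000
  l_4 = 0.27360
  l_5 = 0.20246
  l_6 = 0.11945
  l_7 = 0.08481
R₀ = Σ l_x m(x):
  age 3: 0.48000 × 0 = 0.0000
  age 4: 0.27360 × 45 = 12.3120
  age 5: 0.20246 × 13 = 2.6320
  age 6: 0.11945 × 39 = 4.6585
  age 7: 0.08481 × 20 = 1.6962
R₀ = 0.0000 + 12.3120 + 2.6320 + 4.6585 + 1.6962 = 21.2987

21.299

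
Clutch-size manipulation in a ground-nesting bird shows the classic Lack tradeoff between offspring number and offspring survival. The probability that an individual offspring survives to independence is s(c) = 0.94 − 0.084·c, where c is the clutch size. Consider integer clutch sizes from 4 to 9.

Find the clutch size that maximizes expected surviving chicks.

6

Expected surviving chicks = c × s(c):
  c=4: 4 × 0.604 = 2.416
  c=5: 5 × 0.520 = 2.600
  c=6: 6 × 0.436 = 2.616
  c=7: 7 × 0.352 = 2.464
  c=8: 8 × 0.268 = 2.144
  c=9: 9 × 0.184 = 1.656
Maximum at c = 6 (2.616 surviving chicks).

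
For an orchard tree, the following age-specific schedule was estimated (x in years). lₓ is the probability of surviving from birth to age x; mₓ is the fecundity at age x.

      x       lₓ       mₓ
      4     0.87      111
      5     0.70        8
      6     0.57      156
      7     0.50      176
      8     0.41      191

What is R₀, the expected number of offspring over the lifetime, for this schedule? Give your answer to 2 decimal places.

R₀ = Σ lₓ mₓ:
  age 4: 0.87 × 111 = 96.5700
  age 5: 0.70 × 8 = 5.6000
  age 6: 0.57 × 156 = 88.9200
  age 7: 0.50 × 176 = 88.0000
  age 8: 0.41 × 191 = 78.3100
R₀ = 96.5700 + 5.6000 + 88.9200 + 88.0000 + 78.3100 = 357.4000

357.40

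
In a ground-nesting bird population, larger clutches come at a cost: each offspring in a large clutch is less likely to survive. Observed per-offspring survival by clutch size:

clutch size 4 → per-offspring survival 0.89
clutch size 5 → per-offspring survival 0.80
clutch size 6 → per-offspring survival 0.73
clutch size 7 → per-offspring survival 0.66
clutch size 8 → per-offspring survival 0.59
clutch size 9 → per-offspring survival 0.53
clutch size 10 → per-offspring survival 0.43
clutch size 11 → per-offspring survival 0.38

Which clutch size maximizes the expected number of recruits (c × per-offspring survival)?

9

Expected recruits = c × s(c):
  c=4: 4 × 0.89 = 3.560
  c=5: 5 × 0.80 = 4.000
  c=6: 6 × 0.73 = 4.380
  c=7: 7 × 0.66 = 4.620
  c=8: 8 × 0.59 = 4.720
  c=9: 9 × 0.53 = 4.770
  c=10: 10 × 0.43 = 4.300
  c=11: 11 × 0.38 = 4.180
Maximum at c = 9 (4.770 recruits).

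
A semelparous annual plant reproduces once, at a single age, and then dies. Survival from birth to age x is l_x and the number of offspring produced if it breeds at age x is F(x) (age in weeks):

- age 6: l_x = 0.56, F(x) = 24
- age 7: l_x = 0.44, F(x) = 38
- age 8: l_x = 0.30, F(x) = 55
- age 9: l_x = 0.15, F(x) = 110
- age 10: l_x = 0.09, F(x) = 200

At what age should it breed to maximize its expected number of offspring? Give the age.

Expected offspring if breeding at age x = l_x × F(x):
  age 6: 0.56 × 24 = 13.440
  age 7: 0.44 × 38 = 16.720
  age 8: 0.30 × 55 = 16.500
  age 9: 0.15 × 110 = 16.500
  age 10: 0.09 × 200 = 18.000
Maximum at age 10 (18.000).

10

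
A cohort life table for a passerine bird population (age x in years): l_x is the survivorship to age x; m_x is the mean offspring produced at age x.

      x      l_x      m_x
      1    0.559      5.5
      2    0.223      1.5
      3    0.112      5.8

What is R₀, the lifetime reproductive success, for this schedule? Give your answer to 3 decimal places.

4.059

R₀ = Σ l_x m_x:
  age 1: 0.559 × 5.5 = 3.0745
  age 2: 0.223 × 1.5 = 0.3345
  age 3: 0.112 × 5.8 = 0.6496
R₀ = 3.0745 + 0.3345 + 0.6496 = 4.0586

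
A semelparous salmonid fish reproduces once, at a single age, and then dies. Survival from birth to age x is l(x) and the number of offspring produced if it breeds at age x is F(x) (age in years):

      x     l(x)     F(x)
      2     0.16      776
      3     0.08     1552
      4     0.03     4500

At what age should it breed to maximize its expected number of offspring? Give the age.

Expected offspring if breeding at age x = l(x) × F(x):
  age 2: 0.16 × 776 = 124.160
  age 3: 0.08 × 1552 = 124.160
  age 4: 0.03 × 4500 = 135.000
Maximum at age 4 (135.000).

4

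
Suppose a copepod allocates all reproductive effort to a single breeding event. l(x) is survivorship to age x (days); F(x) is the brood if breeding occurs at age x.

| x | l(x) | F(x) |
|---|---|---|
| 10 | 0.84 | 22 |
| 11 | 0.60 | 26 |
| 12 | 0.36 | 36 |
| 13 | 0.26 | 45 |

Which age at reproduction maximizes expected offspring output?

Expected offspring if breeding at age x = l(x) × F(x):
  age 10: 0.84 × 22 = 18.480
  age 11: 0.60 × 26 = 15.600
  age 12: 0.36 × 36 = 12.960
  age 13: 0.26 × 45 = 11.700
Maximum at age 10 (18.480).

10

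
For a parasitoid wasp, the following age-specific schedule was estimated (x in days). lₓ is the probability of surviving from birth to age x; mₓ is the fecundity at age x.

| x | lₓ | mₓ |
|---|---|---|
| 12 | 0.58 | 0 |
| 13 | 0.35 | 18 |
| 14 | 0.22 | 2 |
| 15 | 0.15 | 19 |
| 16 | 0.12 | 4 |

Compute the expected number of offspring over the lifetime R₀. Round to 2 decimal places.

10.07

R₀ = Σ lₓ mₓ:
  age 12: 0.58 × 0 = 0.0000
  age 13: 0.35 × 18 = 6.3000
  age 14: 0.22 × 2 = 0.4400
  age 15: 0.15 × 19 = 2.8500
  age 16: 0.12 × 4 = 0.4800
R₀ = 0.0000 + 6.3000 + 0.4400 + 2.8500 + 0.4800 = 10.0700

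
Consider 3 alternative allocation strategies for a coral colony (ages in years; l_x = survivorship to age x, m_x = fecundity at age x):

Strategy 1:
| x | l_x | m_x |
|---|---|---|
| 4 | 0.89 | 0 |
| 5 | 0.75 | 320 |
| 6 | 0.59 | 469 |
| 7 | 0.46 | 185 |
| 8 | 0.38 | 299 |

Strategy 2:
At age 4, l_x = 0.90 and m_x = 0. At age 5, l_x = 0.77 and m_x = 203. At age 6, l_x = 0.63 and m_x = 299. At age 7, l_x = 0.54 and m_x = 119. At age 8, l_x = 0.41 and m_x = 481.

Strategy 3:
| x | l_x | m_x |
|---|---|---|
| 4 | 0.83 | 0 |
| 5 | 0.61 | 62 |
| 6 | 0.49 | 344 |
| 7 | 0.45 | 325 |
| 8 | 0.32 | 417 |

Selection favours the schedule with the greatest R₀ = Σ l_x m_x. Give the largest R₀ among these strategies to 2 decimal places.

715.43

Strategy 1: R₀ = 0.89×0 + 0.75×320 + 0.59×469 + 0.46×185 + 0.38×299 = 715.4300
Strategy 2: R₀ = 0.90×0 + 0.77×203 + 0.63×299 + 0.54×119 + 0.41×481 = 606.1500
Strategy 3: R₀ = 0.83×0 + 0.61×62 + 0.49×344 + 0.45×325 + 0.32×417 = 486.0700
Highest R₀: strategy 1 with 715.4300.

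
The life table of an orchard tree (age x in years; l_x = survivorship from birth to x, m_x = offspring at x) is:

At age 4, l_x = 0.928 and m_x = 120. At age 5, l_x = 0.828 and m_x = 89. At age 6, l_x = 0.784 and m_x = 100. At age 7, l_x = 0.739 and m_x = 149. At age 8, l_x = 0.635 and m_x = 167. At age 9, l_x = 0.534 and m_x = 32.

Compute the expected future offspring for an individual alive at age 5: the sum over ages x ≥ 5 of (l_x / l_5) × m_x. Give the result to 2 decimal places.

l_5 = 0.828. Conditional survival from age 5 to x is l_x / l_5.
  x=5: (0.828/0.828) × 89 = 89.0000
  x=6: (0.784/0.828) × 100 = 94.6860
  x=7: (0.739/0.828) × 149 = 132.9843
  x=8: (0.635/0.828) × 167 = 128.0737
  x=9: (0.534/0.828) × 32 = 20.6377
Sum = 89.0000 + 94.6860 + 132.9843 + 128.0737 + 20.6377 = 465.3816

465.38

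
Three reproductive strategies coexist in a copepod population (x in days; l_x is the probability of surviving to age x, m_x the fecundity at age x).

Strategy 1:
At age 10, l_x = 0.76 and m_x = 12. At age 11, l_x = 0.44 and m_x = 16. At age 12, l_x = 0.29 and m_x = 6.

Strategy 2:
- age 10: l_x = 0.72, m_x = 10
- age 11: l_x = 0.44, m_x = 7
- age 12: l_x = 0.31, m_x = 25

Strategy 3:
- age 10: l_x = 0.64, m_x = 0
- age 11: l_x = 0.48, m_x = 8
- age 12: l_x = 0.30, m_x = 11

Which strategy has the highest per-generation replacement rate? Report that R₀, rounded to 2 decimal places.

18.03

Strategy 1: R₀ = 0.76×12 + 0.44×16 + 0.29×6 = 17.9000
Strategy 2: R₀ = 0.72×10 + 0.44×7 + 0.31×25 = 18.0300
Strategy 3: R₀ = 0.64×0 + 0.48×8 + 0.30×11 = 7.1400
Highest R₀: strategy 2 with 18.0300.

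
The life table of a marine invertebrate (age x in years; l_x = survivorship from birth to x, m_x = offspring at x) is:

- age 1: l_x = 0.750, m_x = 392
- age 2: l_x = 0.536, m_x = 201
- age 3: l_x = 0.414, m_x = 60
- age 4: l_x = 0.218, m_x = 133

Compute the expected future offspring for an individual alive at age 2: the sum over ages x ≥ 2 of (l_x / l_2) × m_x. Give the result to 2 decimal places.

301.44

l_2 = 0.536. Conditional survival from age 2 to x is l_x / l_2.
  x=2: (0.536/0.536) × 201 = 201.0000
  x=3: (0.414/0.536) × 60 = 46.3433
  x=4: (0.218/0.536) × 133 = 54.0933
Sum = 201.0000 + 46.3433 + 54.0933 = 301.4366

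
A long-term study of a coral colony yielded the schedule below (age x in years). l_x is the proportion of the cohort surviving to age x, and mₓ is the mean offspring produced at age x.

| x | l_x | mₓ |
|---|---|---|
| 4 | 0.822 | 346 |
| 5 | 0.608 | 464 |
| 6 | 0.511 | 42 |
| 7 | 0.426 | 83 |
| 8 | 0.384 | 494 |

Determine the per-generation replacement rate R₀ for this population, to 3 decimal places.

813.040

R₀ = Σ l_x mₓ:
  age 4: 0.822 × 346 = 284.4120
  age 5: 0.608 × 464 = 282.1120
  age 6: 0.511 × 42 = 21.4620
  age 7: 0.426 × 83 = 35.3580
  age 8: 0.384 × 494 = 189.6960
R₀ = 284.4120 + 282.1120 + 21.4620 + 35.3580 + 189.6960 = 813.0400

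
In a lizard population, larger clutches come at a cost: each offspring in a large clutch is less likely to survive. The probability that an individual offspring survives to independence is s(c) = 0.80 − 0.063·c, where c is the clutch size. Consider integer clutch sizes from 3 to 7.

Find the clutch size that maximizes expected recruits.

6

Expected recruits = c × s(c):
  c=3: 3 × 0.611 = 1.833
  c=4: 4 × 0.548 = 2.192
  c=5: 5 × 0.485 = 2.425
  c=6: 6 × 0.422 = 2.532
  c=7: 7 × 0.359 = 2.513
Maximum at c = 6 (2.532 recruits).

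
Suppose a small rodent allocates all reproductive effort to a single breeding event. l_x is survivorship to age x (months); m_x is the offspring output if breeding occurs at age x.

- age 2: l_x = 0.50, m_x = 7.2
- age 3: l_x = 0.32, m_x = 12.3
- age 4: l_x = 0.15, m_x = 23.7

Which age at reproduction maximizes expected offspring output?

Expected offspring if breeding at age x = l_x × m_x:
  age 2: 0.50 × 7.2 = 3.600
  age 3: 0.32 × 12.3 = 3.936
  age 4: 0.15 × 23.7 = 3.555
Maximum at age 3 (3.936).

3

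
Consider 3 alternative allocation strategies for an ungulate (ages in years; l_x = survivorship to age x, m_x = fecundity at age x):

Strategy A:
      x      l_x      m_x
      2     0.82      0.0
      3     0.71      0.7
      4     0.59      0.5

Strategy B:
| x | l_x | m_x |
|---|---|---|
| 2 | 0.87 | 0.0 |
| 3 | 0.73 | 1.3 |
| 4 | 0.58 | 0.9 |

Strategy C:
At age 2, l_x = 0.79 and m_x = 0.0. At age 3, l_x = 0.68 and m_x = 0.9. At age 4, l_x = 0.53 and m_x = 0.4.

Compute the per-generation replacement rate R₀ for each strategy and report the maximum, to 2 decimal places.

Strategy A: R₀ = 0.82×0.0 + 0.71×0.7 + 0.59×0.5 = 0.7920
Strategy B: R₀ = 0.87×0.0 + 0.73×1.3 + 0.58×0.9 = 1.4710
Strategy C: R₀ = 0.79×0.0 + 0.68×0.9 + 0.53×0.4 = 0.8240
Highest R₀: strategy B with 1.4710.

1.47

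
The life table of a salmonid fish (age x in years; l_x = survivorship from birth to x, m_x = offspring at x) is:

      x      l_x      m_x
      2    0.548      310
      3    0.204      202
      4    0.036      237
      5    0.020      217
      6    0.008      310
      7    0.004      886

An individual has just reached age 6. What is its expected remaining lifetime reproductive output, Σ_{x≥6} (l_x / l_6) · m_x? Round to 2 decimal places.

l_6 = 0.008. Conditional survival from age 6 to x is l_x / l_6.
  x=6: (0.008/0.008) × 310 = 310.0000
  x=7: (0.004/0.008) × 886 = 443.0000
Sum = 310.0000 + 443.0000 = 753.0000

753.00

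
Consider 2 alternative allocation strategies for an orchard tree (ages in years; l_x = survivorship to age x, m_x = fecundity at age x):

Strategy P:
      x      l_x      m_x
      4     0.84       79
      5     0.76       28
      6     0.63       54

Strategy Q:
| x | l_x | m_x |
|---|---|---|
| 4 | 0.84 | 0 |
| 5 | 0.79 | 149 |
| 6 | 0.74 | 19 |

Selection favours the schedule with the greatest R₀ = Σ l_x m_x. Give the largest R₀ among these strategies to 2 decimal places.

Strategy P: R₀ = 0.84×79 + 0.76×28 + 0.63×54 = 121.6600
Strategy Q: R₀ = 0.84×0 + 0.79×149 + 0.74×19 = 131.7700
Highest R₀: strategy Q with 131.7700.

131.77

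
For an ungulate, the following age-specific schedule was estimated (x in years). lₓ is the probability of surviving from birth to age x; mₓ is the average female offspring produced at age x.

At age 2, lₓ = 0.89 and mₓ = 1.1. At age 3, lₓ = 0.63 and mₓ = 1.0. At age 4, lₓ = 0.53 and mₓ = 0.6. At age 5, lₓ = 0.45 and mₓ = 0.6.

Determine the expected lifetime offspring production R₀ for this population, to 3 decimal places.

R₀ = Σ lₓ mₓ:
  age 2: 0.89 × 1.1 = 0.9790
  age 3: 0.63 × 1.0 = 0.6300
  age 4: 0.53 × 0.6 = 0.3180
  age 5: 0.45 × 0.6 = 0.2700
R₀ = 0.9790 + 0.6300 + 0.3180 + 0.2700 = 2.1970

2.197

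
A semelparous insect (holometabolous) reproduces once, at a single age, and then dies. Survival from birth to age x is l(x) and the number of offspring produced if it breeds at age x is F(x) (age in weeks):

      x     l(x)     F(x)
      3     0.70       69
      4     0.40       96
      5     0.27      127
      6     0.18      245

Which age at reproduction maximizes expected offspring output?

Expected offspring if breeding at age x = l(x) × F(x):
  age 3: 0.70 × 69 = 48.300
  age 4: 0.40 × 96 = 38.400
  age 5: 0.27 × 127 = 34.290
  age 6: 0.18 × 245 = 44.100
Maximum at age 3 (48.300).

3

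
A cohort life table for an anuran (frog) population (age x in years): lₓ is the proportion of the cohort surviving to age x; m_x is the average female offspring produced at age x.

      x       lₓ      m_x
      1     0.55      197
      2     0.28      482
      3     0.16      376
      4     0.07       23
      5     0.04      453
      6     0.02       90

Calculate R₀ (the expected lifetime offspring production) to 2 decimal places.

325.00

R₀ = Σ lₓ m_x:
  age 1: 0.55 × 197 = 108.3500
  age 2: 0.28 × 482 = 134.9600
  age 3: 0.16 × 376 = 60.1600
  age 4: 0.07 × 23 = 1.6100
  age 5: 0.04 × 453 = 18.1200
  age 6: 0.02 × 90 = 1.8000
R₀ = 108.3500 + 134.9600 + 60.1600 + 1.6100 + 18.1200 + 1.8000 = 325.0000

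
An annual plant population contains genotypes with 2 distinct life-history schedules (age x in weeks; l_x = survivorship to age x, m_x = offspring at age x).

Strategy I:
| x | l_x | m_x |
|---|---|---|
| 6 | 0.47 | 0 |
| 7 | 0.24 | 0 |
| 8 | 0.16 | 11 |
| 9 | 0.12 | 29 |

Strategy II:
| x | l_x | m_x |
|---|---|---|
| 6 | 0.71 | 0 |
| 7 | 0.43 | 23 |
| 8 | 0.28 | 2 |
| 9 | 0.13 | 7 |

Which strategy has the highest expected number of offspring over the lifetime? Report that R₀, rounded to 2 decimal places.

11.36

Strategy I: R₀ = 0.47×0 + 0.24×0 + 0.16×11 + 0.12×29 = 5.2400
Strategy II: R₀ = 0.71×0 + 0.43×23 + 0.28×2 + 0.13×7 = 11.3600
Highest R₀: strategy II with 11.3600.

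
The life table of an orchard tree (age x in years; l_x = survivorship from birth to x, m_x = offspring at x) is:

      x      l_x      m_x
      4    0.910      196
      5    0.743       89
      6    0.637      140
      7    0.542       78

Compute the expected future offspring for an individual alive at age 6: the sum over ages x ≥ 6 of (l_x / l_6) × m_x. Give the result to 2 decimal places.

206.37

l_6 = 0.637. Conditional survival from age 6 to x is l_x / l_6.
  x=6: (0.637/0.637) × 140 = 140.0000
  x=7: (0.542/0.637) × 78 = 66.3673
Sum = 140.0000 + 66.3673 = 206.3673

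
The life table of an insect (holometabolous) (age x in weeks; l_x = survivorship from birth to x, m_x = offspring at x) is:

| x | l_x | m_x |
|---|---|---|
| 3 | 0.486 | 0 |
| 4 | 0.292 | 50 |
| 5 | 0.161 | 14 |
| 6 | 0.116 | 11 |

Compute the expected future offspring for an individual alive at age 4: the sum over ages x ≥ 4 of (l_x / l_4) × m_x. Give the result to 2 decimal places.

62.09

l_4 = 0.292. Conditional survival from age 4 to x is l_x / l_4.
  x=4: (0.292/0.292) × 50 = 50.0000
  x=5: (0.161/0.292) × 14 = 7.7192
  x=6: (0.116/0.292) × 11 = 4.3699
Sum = 50.0000 + 7.7192 + 4.3699 = 62.0890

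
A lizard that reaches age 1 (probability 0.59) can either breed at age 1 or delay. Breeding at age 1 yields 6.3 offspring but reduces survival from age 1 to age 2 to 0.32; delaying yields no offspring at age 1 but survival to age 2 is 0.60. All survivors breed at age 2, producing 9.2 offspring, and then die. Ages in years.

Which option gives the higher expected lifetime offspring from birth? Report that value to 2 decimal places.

breed at age 1: R₀ = 0.59 × (6.3 + 0.32 × 9.2) = 0.59 × 9.2440 = 5.4540
delay to age 2: R₀ = 0.59 × (0.60 × 9.2) = 0.59 × 5.5200 = 3.2568
Higher: breed at age 1 (5.4540).

5.45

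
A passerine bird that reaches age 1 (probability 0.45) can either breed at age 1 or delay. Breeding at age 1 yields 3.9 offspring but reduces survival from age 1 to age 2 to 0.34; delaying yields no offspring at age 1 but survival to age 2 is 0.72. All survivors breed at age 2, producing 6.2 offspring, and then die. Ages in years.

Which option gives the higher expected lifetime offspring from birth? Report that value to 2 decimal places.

2.70

breed at age 1: R₀ = 0.45 × (3.9 + 0.34 × 6.2) = 0.45 × 6.0080 = 2.7036
delay to age 2: R₀ = 0.45 × (0.72 × 6.2) = 0.45 × 4.4640 = 2.0088
Higher: breed at age 1 (2.7036).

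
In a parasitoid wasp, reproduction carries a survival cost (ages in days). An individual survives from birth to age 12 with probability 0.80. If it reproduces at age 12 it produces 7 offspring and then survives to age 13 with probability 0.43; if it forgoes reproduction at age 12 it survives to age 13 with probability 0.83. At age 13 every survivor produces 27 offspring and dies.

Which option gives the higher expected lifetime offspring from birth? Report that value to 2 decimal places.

breed at age 12: R₀ = 0.80 × (7 + 0.43 × 27) = 0.80 × 18.6100 = 14.8880
delay to age 13: R₀ = 0.80 × (0.83 × 27) = 0.80 × 22.4100 = 17.9280
Higher: delay to age 13 (17.9280).

17.93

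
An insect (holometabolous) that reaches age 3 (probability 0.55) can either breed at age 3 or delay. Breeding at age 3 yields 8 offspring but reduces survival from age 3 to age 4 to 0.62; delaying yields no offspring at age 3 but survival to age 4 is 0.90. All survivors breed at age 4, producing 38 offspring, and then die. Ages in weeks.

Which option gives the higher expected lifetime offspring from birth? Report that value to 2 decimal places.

18.81

breed at age 3: R₀ = 0.55 × (8 + 0.62 × 38) = 0.55 × 31.5600 = 17.3580
delay to age 4: R₀ = 0.55 × (0.90 × 38) = 0.55 × 34.2000 = 18.8100
Higher: delay to age 4 (18.8100).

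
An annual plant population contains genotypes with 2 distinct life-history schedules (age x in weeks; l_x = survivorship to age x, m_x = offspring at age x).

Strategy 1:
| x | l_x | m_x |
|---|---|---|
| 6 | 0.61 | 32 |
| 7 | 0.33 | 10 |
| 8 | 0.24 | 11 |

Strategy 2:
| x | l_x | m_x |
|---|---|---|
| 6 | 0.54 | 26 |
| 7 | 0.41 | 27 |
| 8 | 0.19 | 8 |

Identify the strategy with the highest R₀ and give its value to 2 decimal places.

Strategy 1: R₀ = 0.61×32 + 0.33×10 + 0.24×11 = 25.4600
Strategy 2: R₀ = 0.54×26 + 0.41×27 + 0.19×8 = 26.6300
Highest R₀: strategy 2 with 26.6300.

26.63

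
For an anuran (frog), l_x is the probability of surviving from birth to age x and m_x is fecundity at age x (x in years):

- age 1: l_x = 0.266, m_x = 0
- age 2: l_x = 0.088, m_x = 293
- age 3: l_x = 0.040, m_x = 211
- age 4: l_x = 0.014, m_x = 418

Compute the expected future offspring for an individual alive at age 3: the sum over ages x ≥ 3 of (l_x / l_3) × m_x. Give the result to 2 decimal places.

l_3 = 0.040. Conditional survival from age 3 to x is l_x / l_3.
  x=3: (0.040/0.040) × 211 = 211.0000
  x=4: (0.014/0.040) × 418 = 146.3000
Sum = 211.0000 + 146.3000 = 357.3000

357.30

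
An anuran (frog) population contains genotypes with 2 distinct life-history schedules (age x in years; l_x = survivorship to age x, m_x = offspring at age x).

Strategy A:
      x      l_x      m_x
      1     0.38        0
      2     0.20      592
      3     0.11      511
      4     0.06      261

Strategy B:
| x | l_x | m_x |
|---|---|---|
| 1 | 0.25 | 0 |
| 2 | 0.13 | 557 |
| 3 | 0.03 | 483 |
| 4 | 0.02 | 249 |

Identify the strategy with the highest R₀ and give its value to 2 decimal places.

Strategy A: R₀ = 0.38×0 + 0.20×592 + 0.11×511 + 0.06×261 = 190.2700
Strategy B: R₀ = 0.25×0 + 0.13×557 + 0.03×483 + 0.02×249 = 91.8800
Highest R₀: strategy A with 190.2700.

190.27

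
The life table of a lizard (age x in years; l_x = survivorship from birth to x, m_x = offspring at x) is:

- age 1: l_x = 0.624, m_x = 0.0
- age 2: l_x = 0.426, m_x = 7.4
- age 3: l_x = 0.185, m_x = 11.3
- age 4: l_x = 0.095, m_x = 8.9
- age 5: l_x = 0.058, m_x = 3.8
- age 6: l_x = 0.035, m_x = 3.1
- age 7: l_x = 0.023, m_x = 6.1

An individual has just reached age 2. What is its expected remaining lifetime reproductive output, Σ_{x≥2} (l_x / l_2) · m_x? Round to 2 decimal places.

15.39

l_2 = 0.426. Conditional survival from age 2 to x is l_x / l_2.
  x=2: (0.426/0.426) × 7.4 = 7.4000
  x=3: (0.185/0.426) × 11.3 = 4.9073
  x=4: (0.095/0.426) × 8.9 = 1.9847
  x=5: (0.058/0.426) × 3.8 = 0.5174
  x=6: (0.035/0.426) × 3.1 = 0.2547
  x=7: (0.023/0.426) × 6.1 = 0.3293
Sum = 7.4000 + 4.9073 + 1.9847 + 0.5174 + 0.2547 + 0.3293 = 15.3934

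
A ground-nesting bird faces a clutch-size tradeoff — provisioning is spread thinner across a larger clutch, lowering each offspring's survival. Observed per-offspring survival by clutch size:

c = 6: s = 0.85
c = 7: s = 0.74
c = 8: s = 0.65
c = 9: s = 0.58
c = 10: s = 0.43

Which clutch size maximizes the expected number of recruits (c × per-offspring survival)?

9

Expected recruits = c × s(c):
  c=6: 6 × 0.85 = 5.100
  c=7: 7 × 0.74 = 5.180
  c=8: 8 × 0.65 = 5.200
  c=9: 9 × 0.58 = 5.220
  c=10: 10 × 0.43 = 4.300
Maximum at c = 9 (5.220 recruits).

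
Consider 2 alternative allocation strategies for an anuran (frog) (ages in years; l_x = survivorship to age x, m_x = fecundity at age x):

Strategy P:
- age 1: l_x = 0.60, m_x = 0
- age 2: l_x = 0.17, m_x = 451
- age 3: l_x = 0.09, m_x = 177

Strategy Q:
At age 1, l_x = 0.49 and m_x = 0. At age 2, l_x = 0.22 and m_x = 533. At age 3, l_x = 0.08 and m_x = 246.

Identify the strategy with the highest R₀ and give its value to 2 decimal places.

Strategy P: R₀ = 0.60×0 + 0.17×451 + 0.09×177 = 92.6000
Strategy Q: R₀ = 0.49×0 + 0.22×533 + 0.08×246 = 136.9400
Highest R₀: strategy Q with 136.9400.

136.94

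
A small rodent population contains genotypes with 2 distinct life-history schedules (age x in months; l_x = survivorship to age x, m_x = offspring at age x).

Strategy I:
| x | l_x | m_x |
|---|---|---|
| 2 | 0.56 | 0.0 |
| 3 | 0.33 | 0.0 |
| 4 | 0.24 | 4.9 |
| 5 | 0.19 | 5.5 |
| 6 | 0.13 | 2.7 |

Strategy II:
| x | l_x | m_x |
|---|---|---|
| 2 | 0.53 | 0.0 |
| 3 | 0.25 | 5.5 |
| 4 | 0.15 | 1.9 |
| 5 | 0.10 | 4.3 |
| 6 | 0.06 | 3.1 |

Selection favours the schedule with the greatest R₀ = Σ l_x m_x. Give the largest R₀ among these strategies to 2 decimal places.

Strategy I: R₀ = 0.56×0.0 + 0.33×0.0 + 0.24×4.9 + 0.19×5.5 + 0.13×2.7 = 2.5720
Strategy II: R₀ = 0.53×0.0 + 0.25×5.5 + 0.15×1.9 + 0.10×4.3 + 0.06×3.1 = 2.2760
Highest R₀: strategy I with 2.5720.

2.57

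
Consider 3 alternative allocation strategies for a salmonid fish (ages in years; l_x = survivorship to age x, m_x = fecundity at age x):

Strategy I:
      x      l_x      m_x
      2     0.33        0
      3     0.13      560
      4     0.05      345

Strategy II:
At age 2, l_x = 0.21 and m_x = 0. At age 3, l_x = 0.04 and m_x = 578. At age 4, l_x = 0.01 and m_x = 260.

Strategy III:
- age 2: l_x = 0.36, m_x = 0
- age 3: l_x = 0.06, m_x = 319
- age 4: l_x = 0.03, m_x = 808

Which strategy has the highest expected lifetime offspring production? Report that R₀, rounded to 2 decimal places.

Strategy I: R₀ = 0.33×0 + 0.13×560 + 0.05×345 = 90.0500
Strategy II: R₀ = 0.21×0 + 0.04×578 + 0.01×260 = 25.7200
Strategy III: R₀ = 0.36×0 + 0.06×319 + 0.03×808 = 43.3800
Highest R₀: strategy I with 90.0500.

90.05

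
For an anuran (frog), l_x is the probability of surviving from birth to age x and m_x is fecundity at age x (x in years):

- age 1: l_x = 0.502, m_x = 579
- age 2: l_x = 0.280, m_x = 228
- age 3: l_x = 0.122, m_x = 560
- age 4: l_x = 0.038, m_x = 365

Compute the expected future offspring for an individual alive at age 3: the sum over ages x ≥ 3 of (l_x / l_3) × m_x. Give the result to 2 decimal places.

l_3 = 0.122. Conditional survival from age 3 to x is l_x / l_3.
  x=3: (0.122/0.122) × 560 = 560.0000
  x=4: (0.038/0.122) × 365 = 113.6885
Sum = 560.0000 + 113.6885 = 673.6885

673.69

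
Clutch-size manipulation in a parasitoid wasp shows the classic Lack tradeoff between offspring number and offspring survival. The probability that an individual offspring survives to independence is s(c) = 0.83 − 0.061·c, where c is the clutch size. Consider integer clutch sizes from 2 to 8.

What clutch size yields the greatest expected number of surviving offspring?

Expected surviving offspring = c × s(c):
  c=2: 2 × 0.708 = 1.416
  c=3: 3 × 0.647 = 1.941
  c=4: 4 × 0.586 = 2.344
  c=5: 5 × 0.525 = 2.625
  c=6: 6 × 0.464 = 2.784
  c=7: 7 × 0.403 = 2.821
  c=8: 8 × 0.342 = 2.736
Maximum at c = 7 (2.821 surviving offspring).

7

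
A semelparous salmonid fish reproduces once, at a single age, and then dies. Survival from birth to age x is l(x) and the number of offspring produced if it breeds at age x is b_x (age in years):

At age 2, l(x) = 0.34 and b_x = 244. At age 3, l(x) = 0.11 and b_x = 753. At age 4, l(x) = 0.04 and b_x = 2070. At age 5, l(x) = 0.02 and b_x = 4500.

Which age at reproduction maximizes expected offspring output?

5

Expected offspring if breeding at age x = l(x) × b_x:
  age 2: 0.34 × 244 = 82.960
  age 3: 0.11 × 753 = 82.830
  age 4: 0.04 × 2070 = 82.800
  age 5: 0.02 × 4500 = 90.000
Maximum at age 5 (90.000).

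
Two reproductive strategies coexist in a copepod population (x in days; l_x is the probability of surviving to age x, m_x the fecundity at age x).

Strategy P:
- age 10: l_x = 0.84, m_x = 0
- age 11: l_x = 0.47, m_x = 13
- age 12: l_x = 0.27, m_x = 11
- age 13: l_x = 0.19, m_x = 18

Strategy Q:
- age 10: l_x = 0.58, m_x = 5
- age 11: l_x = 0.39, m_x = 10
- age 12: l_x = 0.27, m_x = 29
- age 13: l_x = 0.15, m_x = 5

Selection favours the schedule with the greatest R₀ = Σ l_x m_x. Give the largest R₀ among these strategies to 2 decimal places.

Strategy P: R₀ = 0.84×0 + 0.47×13 + 0.27×11 + 0.19×18 = 12.5000
Strategy Q: R₀ = 0.58×5 + 0.39×10 + 0.27×29 + 0.15×5 = 15.3800
Highest R₀: strategy Q with 15.3800.

15.38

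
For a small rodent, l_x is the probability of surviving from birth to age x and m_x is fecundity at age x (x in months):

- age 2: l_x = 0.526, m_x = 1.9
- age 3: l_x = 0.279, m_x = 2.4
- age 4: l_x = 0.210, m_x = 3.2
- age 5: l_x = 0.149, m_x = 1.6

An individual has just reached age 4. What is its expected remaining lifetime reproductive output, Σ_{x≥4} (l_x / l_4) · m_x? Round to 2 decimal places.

l_4 = 0.210. Conditional survival from age 4 to x is l_x / l_4.
  x=4: (0.210/0.210) × 3.2 = 3.2000
  x=5: (0.149/0.210) × 1.6 = 1.1352
Sum = 3.2000 + 1.1352 = 4.3352

4.34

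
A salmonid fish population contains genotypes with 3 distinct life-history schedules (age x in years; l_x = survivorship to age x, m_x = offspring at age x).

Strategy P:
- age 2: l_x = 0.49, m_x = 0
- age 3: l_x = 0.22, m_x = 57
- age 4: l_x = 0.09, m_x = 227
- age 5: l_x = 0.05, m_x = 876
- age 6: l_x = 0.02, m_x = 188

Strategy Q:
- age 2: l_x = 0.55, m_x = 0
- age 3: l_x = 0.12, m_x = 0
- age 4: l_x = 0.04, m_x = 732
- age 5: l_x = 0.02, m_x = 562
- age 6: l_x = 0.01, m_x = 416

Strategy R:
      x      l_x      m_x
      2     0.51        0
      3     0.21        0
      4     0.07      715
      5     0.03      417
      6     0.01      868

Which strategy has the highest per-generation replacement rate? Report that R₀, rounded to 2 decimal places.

Strategy P: R₀ = 0.49×0 + 0.22×57 + 0.09×227 + 0.05×876 + 0.02×188 = 80.5300
Strategy Q: R₀ = 0.55×0 + 0.12×0 + 0.04×732 + 0.02×562 + 0.01×416 = 44.6800
Strategy R: R₀ = 0.51×0 + 0.21×0 + 0.07×715 + 0.03×417 + 0.01×868 = 71.2400
Highest R₀: strategy P with 80.5300.

80.53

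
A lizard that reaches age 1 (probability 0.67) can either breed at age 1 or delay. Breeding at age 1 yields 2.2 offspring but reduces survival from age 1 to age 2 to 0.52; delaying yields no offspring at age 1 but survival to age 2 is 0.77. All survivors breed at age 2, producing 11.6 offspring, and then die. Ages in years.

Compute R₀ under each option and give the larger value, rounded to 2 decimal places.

breed at age 1: R₀ = 0.67 × (2.2 + 0.52 × 11.6) = 0.67 × 8.2320 = 5.5154
delay to age 2: R₀ = 0.67 × (0.77 × 11.6) = 0.67 × 8.9320 = 5.9844
Higher: delay to age 2 (5.9844).

5.98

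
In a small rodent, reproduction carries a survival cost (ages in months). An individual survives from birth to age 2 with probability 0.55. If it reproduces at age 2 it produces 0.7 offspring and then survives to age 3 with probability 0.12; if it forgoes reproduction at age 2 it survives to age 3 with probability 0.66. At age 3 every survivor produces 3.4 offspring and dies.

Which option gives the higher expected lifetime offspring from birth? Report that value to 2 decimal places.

breed at age 2: R₀ = 0.55 × (0.7 + 0.12 × 3.4) = 0.55 × 1.1080 = 0.6094
delay to age 3: R₀ = 0.55 × (0.66 × 3.4) = 0.55 × 2.2440 = 1.2342
Higher: delay to age 3 (1.2342).

1.23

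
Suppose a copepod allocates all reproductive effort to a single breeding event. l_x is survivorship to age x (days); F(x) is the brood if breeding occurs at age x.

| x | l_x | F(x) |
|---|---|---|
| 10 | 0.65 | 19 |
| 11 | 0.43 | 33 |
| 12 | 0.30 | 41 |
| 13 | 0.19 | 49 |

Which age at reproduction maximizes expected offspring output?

11

Expected offspring if breeding at age x = l_x × F(x):
  age 10: 0.65 × 19 = 12.350
  age 11: 0.43 × 33 = 14.190
  age 12: 0.30 × 41 = 12.300
  age 13: 0.19 × 49 = 9.310
Maximum at age 11 (14.190).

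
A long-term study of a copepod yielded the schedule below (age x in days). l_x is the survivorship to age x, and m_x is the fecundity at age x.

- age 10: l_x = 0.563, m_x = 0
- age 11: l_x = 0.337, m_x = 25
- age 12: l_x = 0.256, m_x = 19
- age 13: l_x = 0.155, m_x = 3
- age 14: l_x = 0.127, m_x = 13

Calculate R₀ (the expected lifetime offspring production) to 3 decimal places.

R₀ = Σ l_x m_x:
  age 10: 0.563 × 0 = 0.0000
  age 11: 0.337 × 25 = 8.4250
  age 12: 0.256 × 19 = 4.8640
  age 13: 0.155 × 3 = 0.4650
  age 14: 0.127 × 13 = 1.6510
R₀ = 0.0000 + 8.4250 + 4.8640 + 0.4650 + 1.6510 = 15.4050

15.405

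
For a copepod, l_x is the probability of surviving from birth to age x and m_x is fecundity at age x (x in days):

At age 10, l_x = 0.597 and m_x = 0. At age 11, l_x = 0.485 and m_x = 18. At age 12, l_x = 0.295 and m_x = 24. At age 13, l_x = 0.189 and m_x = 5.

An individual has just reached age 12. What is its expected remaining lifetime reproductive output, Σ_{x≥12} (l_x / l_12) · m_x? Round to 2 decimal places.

27.20

l_12 = 0.295. Conditional survival from age 12 to x is l_x / l_12.
  x=12: (0.295/0.295) × 24 = 24.0000
  x=13: (0.189/0.295) × 5 = 3.2034
Sum = 24.0000 + 3.2034 = 27.2034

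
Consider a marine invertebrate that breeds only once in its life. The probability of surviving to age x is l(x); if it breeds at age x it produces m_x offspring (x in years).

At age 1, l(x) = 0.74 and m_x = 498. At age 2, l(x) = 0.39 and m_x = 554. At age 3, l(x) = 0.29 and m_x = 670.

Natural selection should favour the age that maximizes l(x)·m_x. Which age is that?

1

Expected offspring if breeding at age x = l(x) × m_x:
  age 1: 0.74 × 498 = 368.520
  age 2: 0.39 × 554 = 216.060
  age 3: 0.29 × 670 = 194.300
Maximum at age 1 (368.520).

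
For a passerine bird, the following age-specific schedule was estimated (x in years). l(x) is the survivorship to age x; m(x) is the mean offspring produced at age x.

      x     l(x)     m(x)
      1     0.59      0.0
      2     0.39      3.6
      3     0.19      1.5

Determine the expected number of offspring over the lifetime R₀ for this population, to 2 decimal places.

R₀ = Σ l(x) m(x):
  age 1: 0.59 × 0.0 = 0.0000
  age 2: 0.39 × 3.6 = 1.4040
  age 3: 0.19 × 1.5 = 0.2850
R₀ = 0.0000 + 1.4040 + 0.2850 = 1.6890

1.69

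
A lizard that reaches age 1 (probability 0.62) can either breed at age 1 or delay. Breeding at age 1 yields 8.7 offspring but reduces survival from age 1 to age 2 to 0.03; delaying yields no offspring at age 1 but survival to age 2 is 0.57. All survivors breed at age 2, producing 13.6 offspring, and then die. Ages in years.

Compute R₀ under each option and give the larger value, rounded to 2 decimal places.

5.65

breed at age 1: R₀ = 0.62 × (8.7 + 0.03 × 13.6) = 0.62 × 9.1080 = 5.6470
delay to age 2: R₀ = 0.62 × (0.57 × 13.6) = 0.62 × 7.7520 = 4.8062
Higher: breed at age 1 (5.6470).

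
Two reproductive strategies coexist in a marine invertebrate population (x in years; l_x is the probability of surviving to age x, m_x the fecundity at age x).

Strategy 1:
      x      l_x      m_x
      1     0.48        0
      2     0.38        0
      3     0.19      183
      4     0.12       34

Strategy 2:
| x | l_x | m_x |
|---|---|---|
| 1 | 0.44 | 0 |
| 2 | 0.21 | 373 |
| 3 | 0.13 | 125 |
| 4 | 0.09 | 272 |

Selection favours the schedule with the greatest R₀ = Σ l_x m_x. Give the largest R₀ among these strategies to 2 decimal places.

Strategy 1: R₀ = 0.48×0 + 0.38×0 + 0.19×183 + 0.12×34 = 38.8500
Strategy 2: R₀ = 0.44×0 + 0.21×373 + 0.13×125 + 0.09×272 = 119.0600
Highest R₀: strategy 2 with 119.0600.

119.06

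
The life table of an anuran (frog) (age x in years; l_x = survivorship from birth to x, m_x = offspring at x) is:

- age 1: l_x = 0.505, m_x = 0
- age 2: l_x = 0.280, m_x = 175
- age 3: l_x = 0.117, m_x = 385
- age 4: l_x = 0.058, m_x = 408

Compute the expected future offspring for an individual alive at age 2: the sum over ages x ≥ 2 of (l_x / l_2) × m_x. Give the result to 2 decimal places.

420.39

l_2 = 0.280. Conditional survival from age 2 to x is l_x / l_2.
  x=2: (0.280/0.280) × 175 = 175.0000
  x=3: (0.117/0.280) × 385 = 160.8750
  x=4: (0.058/0.280) × 408 = 84.5143
Sum = 175.0000 + 160.8750 + 84.5143 = 420.3893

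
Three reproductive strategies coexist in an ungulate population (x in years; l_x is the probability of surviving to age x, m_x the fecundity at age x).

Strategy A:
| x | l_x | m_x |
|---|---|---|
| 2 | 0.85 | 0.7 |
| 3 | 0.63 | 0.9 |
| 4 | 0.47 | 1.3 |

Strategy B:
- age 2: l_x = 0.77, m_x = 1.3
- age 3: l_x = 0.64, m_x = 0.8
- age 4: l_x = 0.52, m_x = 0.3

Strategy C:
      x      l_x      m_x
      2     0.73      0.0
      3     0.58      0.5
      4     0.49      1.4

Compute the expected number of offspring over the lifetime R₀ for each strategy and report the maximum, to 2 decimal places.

1.77

Strategy A: R₀ = 0.85×0.7 + 0.63×0.9 + 0.47×1.3 = 1.7730
Strategy B: R₀ = 0.77×1.3 + 0.64×0.8 + 0.52×0.3 = 1.6690
Strategy C: R₀ = 0.73×0.0 + 0.58×0.5 + 0.49×1.4 = 0.9760
Highest R₀: strategy A with 1.7730.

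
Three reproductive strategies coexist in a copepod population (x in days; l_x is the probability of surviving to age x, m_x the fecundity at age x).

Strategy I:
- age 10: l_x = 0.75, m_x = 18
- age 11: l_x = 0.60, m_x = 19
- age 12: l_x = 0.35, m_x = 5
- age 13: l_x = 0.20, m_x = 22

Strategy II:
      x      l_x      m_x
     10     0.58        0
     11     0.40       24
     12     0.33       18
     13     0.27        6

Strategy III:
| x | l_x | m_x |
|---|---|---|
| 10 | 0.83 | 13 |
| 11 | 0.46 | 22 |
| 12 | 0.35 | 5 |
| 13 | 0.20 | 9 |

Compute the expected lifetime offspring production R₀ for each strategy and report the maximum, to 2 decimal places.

Strategy I: R₀ = 0.75×18 + 0.60×19 + 0.35×5 + 0.20×22 = 31.0500
Strategy II: R₀ = 0.58×0 + 0.40×24 + 0.33×18 + 0.27×6 = 17.1600
Strategy III: R₀ = 0.83×13 + 0.46×22 + 0.35×5 + 0.20×9 = 24.4600
Highest R₀: strategy I with 31.0500.

31.05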